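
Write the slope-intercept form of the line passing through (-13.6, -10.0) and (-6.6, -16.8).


m = (-6.8)/(7.0) = -0.9714
b = y1 - m*x1 = -10.0 - (-6.8*(-13.6))/(7.0) = -10.0 - 13.2114 = -23.2114

y = -0.9714x - 23.2114


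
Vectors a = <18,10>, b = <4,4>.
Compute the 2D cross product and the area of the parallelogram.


cross = 18*4 - 10*4 = 72 - 40 = 32
Parallelogram area = |32| = 32

cross = 32, parallelogram area = 32


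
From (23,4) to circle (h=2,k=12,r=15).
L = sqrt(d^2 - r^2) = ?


d = sqrt((23-2)^2 + (4-12)^2) = sqrt(441+64) = 22.4722
L = sqrt(505.0000 - 225) = sqrt(280.0000) = 16.7332

16.7332


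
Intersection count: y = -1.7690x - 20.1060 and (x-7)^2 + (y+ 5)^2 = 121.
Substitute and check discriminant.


Substitute y = -1.7690x - 20.1060: (x-7)^2 + (-1.7690x- 20.1060+ 5)^2 = 121
Expand to Ax^2 + Bx + C = 0, where b-k = -15.106
A = 1+m^2 = 4.129361
B = 2(m(b-k) - h) = 2(-1.7690*(-15.106) - 7) = 39.445028
C = h^2 + (b-k)^2 - r^2 = 49 + 228.191236 - 121 = 156.191236
disc = B^2-4AC = 1555.9102 - 2579.8800 = -1023.9698
disc < 0

0 intersection points


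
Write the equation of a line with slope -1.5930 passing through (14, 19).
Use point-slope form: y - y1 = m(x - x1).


y - 19 = -1.5930(x - 14)
y = -1.5930x + 19 + 1.5930*14
y = -1.5930x + 41.3020

y = -1.5930x + 41.3020


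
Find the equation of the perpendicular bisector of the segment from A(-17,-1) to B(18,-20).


Midpoint = (0.5, -10.5)
Slope of AB = dy/dx = -19/35 = -0.5429
Perp slope = -dx/dy = 35/19 = 1.8421
b = My - (perp slope)*Mx = -10.5 + (35*0.5)/(-19) = -10.5 - 0.9211 = -11.4211

y = 1.8421x - 11.4211


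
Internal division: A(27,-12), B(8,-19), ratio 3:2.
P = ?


Px = (3*8 + 2*27)/5 = 78/5 = 15.6000
Py = (3*(-19) + 2*(-12))/5 = -81/5 = -16.2000

P = (15.6000, -16.2000)


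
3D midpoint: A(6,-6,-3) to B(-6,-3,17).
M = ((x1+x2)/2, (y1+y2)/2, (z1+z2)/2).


Mx = (6- 6)/2 = 0
My = (-6- 3)/2 = -4.5000
Mz = (-3+17)/2 = 7.0000

M = (0, -4.5000, 7.0000)


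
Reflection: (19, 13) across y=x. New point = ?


Reflection rule for y=x: (y, x)
(19, 13) -> (13, 19)

(13, 19)


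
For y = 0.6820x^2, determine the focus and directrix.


a = 0.6820
1/(4a) = 0.3666
Focus = (0, 0.3666)
Directrix: y = -0.3666

Focus = (0, 0.3666), Directrix: y = -0.3666


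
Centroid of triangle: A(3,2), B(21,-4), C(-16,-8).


Gx = (3+21- 16)/3 = 8/3 = 2.6667
Gy = (2- 4- 8)/3 = -10/3 = -3.3333

G = (2.6667, -3.3333)


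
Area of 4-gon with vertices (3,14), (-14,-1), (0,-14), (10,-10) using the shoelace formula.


sum(xi*y_{i+1}) = 3*(-1) - 14*(-14) + 0*(-10) + 10*14 = 333
sum(yi*x_{i+1}) = 14*(-14) - 1*0 - 14*10 - 10*3 = -366
Area = |333 + 366|/2 = 699/2 = 349.5000

349.5000 sq units


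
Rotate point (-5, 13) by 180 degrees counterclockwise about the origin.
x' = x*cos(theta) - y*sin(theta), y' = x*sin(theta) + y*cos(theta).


cos(180) = -1, sin(180) = 0
x' = -5*(-1) - 13*0 = 5
y' = -5*0 + 13*(-1) = -13

(5, -13)


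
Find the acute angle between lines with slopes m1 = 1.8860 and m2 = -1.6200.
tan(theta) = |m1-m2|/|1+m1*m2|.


m1-m2 = 3.506
1+m1*m2 = -2.05532
tan(theta) = |3.506/(-2.05532)| = 1.705817
theta = arctan(|3.506/(-2.05532)|) = 59.6199 degrees (acute angle)

59.6199 degrees


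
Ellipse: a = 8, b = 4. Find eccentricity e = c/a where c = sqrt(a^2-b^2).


c = sqrt(64-16) = sqrt(48) = 6.9282
e = c/a = sqrt(48)/8 = 0.8660

e = 0.8660


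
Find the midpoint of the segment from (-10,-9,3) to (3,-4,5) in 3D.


Mx = (-10+3)/2 = -3.5000
My = (-9- 4)/2 = -6.5000
Mz = (3+5)/2 = 4.0000

M = (-3.5000, -6.5000, 4.0000)


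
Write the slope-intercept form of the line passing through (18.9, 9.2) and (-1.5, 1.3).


m = (-7.9)/(-20.4) = 0.3873
b = y1 - m*x1 = 9.2 - (-7.9*18.9)/(-20.4) = 9.2 - 7.3191 = 1.8809

y = 0.3873x + 1.8809


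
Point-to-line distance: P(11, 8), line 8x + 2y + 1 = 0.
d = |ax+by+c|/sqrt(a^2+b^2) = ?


|8*11 + 2*8 + 1| = |105| = 105
sqrt(64 + 4) = sqrt(68) = 8.2462
d = 105/sqrt(68) = 12.7331

12.7331


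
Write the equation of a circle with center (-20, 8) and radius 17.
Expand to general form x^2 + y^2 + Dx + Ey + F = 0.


(x+ 20)^2 + (y-8)^2 = 17^2
D = -2h = 40, E = -2k = -16
F = h^2+k^2-r^2 = 400+64-289 = 175

x^2 + y^2 + 40x - 16y + 175 = 0


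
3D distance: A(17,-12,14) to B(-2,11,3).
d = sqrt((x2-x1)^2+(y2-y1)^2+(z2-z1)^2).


dx=-19, dy=23, dz=-11
d = sqrt(361+529+121) = sqrt(1011) = 31.7962

31.7962


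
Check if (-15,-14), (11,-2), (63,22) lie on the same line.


-15*(-2-22) + 11*(22+ 14) + 63*(-14+ 2)
= 360 + 396 - 756 = 0

Yes, collinear (determinant = 0)


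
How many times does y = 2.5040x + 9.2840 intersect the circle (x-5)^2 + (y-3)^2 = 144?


Substitute y = 2.5040x + 9.2840: (x-5)^2 + (2.5040x+9.2840-3)^2 = 144
Expand to Ax^2 + Bx + C = 0, where b-k = 6.284
A = 1+m^2 = 7.270016
B = 2(m(b-k) - h) = 2(2.5040*6.284 - 5) = 21.470272
C = h^2 + (b-k)^2 - r^2 = 25 + 39.488656 - 144 = -79.511344
disc = B^2-4AC = 460.9726 + 2312.1950 = 2773.1676
disc > 0

2 intersection points


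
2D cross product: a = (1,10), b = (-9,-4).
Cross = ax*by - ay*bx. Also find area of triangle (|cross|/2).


cross = 1*(-4) - 10*(-9) = -4 + 90 = 86
Triangle area = |86|/2 = 86/2 = 43.0000

cross = 86, triangle area = 43.0000


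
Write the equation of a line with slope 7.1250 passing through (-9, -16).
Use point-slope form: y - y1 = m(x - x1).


y + 16 = 7.1250(x + 9)
y = 7.1250x - 16 - 7.1250*(-9)
y = 7.1250x + 48.1250

y = 7.1250x + 48.1250


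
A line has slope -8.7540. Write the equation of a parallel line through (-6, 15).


Parallel lines have equal slopes.
m2 = -8.7540
b2 = 15 + 8.7540*(-6) = -37.5240

y = -8.7540x - 37.5240


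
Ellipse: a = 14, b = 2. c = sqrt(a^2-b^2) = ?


c^2 = 14^2 - 2^2 = 196 - 4 = 192
c = sqrt(192) = 13.8564

c = 13.8564


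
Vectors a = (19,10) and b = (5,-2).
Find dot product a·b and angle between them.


a·b = 19*5 + 10*(-2) = 95 - 20 = 75
|a| = sqrt(361+100) = 21.4709
|b| = sqrt(25+4) = 5.3852
cos(theta) = 75/(sqrt(461)*sqrt(29)) = 75/sqrt(13369) = 0.648652
theta = arccos(75/sqrt(13369)) = 49.5600 degrees

a·b = 75, theta = 49.5600 deg


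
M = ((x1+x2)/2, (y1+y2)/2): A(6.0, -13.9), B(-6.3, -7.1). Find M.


Mx = (6.0 - 6.3)/2 = -0.3/2 = -0.1500
My = (-13.9 - 7.1)/2 = -21.0/2 = -10.5000

(-0.1500, -10.5000)


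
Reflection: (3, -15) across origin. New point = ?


Reflection rule for origin: (-x, -y)
(3, -15) -> (-3, 15)

(-3, 15)


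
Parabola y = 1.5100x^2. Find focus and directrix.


a = 1.5100
1/(4a) = 0.1656
Focus = (0, 0.1656)
Directrix: y = -0.1656

Focus = (0, 0.1656), Directrix: y = -0.1656


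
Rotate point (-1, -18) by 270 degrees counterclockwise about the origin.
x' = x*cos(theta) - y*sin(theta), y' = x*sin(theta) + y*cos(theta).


cos(270) = 0, sin(270) = -1
x' = -1*0 + 18*(-1) = -18
y' = -1*(-1) - 18*0 = 1

(-18, 1)


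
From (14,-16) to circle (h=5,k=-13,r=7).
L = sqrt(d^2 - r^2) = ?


d = sqrt((14-5)^2 + (-16+ 13)^2) = sqrt(81+9) = 9.4868
L = sqrt(90.0000 - 49) = sqrt(41.0000) = 6.4031

6.4031


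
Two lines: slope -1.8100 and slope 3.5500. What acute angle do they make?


m1-m2 = -5.36
1+m1*m2 = -5.4255
tan(theta) = |-5.36/(-5.4255)| = 0.987927
theta = arctan(|-5.36/(-5.4255)|) = 44.6520 degrees (acute angle)

44.6520 degrees


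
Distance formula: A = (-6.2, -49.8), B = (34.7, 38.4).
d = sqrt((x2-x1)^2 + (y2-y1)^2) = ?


dx = 34.7 + 6.2 = 40.9
dy = 38.4 + 49.8 = 88.2
d = sqrt(1672.81 + 7779.24) = sqrt(9452.05) = 97.2217

97.2217


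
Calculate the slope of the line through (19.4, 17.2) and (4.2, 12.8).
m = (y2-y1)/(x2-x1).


dy = 12.8 - 17.2 = -4.4
dx = 4.2 - 19.4 = -15.2
m = -4.4/(-15.2) = 0.2895

m = 0.2895


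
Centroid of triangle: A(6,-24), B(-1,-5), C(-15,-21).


Gx = (6- 1- 15)/3 = -10/3 = -3.3333
Gy = (-24- 5- 21)/3 = -50/3 = -16.6667

G = (-3.3333, -16.6667)


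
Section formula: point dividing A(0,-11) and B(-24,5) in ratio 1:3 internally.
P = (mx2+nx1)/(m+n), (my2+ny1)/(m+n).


Px = (1*(-24) + 3*0)/4 = -24/4 = -6.0000
Py = (1*5 + 3*(-11))/4 = -28/4 = -7.0000

P = (-6.0000, -7.0000)


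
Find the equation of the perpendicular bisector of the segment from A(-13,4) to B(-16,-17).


Midpoint = (-14.5, -6.5)
Slope of AB = dy/dx = -21/(-3) = 7.0000
Perp slope = -dx/dy = -3/21 = -0.1429
b = My - (perp slope)*Mx = -6.5 + (-3*(-14.5))/(-21) = -6.5 - 2.0714 = -8.5714

y = -0.1429x - 8.5714


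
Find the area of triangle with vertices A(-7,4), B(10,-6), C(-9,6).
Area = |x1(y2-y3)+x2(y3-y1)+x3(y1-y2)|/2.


-7*(-6-6) = 84
10*(6-4) = 20
-9*(4+ 6) = -90
sum = 14
Area = |14|/2 = 7.0000

7.0000 sq units


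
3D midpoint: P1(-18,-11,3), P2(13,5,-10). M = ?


Mx = (-18+13)/2 = -2.5000
My = (-11+5)/2 = -3.0000
Mz = (3- 10)/2 = -3.5000

M = (-2.5000, -3.0000, -3.5000)


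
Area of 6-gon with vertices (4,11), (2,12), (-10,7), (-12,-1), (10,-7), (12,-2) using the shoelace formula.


sum(xi*y_{i+1}) = 4*12 + 2*7 - 10*(-1) - 12*(-7) + 10*(-2) + 12*11 = 268
sum(yi*x_{i+1}) = 11*2 + 12*(-10) + 7*(-12) - 1*10 - 7*12 - 2*4 = -284
Area = |268 + 284|/2 = 552/2 = 276.0000

276.0000 sq units


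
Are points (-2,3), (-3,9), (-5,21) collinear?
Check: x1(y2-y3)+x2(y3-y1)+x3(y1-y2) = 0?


-2*(9-21) - 3*(21-3) - 5*(3-9)
= 24 - 54 + 30 = 0

Yes, collinear (determinant = 0)


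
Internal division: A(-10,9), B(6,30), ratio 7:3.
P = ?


Px = (7*6 + 3*(-10))/10 = 12/10 = 1.2000
Py = (7*30 + 3*9)/10 = 237/10 = 23.7000

P = (1.2000, 23.7000)


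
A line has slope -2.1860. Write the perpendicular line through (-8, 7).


Perpendicular slope = -1/m1 = -1/(-2.1860) = 0.4575
b2 = y0 - m2*x0 = 7 - 8/(-2.1860) = 7 + 3.6597 = 10.6597

y = 0.4575x + 10.6597


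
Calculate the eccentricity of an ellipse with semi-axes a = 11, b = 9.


c = sqrt(121-81) = sqrt(40) = 6.3246
e = c/a = sqrt(40)/11 = 0.5750

e = 0.5750


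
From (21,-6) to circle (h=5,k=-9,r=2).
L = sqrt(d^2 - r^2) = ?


d = sqrt((21-5)^2 + (-6+ 9)^2) = sqrt(256+9) = 16.2788
L = sqrt(265.0000 - 4) = sqrt(261.0000) = 16.1555

16.1555


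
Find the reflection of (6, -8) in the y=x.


Reflection rule for y=x: (y, x)
(6, -8) -> (-8, 6)

(-8, 6)


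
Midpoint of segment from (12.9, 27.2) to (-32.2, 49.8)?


Mx = (12.9 - 32.2)/2 = -19.3/2 = -9.6500
My = (27.2 + 49.8)/2 = 77.0/2 = 38.5000

(-9.6500, 38.5000)


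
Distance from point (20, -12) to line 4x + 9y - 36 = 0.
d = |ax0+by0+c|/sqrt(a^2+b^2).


|4*20 + 9*(-12) - 36| = |-64| = 64
sqrt(16 + 81) = sqrt(97) = 9.8489
d = 64/sqrt(97) = 6.4982

6.4982


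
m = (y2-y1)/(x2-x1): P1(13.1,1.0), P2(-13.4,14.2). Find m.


dy = 14.2 - 1.0 = 13.2
dx = -13.4 - 13.1 = -26.5
m = 13.2/(-26.5) = -0.4981

m = -0.4981


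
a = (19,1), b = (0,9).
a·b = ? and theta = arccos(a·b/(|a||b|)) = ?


a·b = 19*0 + 1*9 = 0 + 9 = 9
|a| = sqrt(361+1) = 19.0263
|b| = sqrt(0+81) = 9.0000
cos(theta) = 9/(sqrt(362)*sqrt(81)) = 9/sqrt(29322) = 0.052559
theta = arccos(9/sqrt(29322)) = 86.9872 degrees

a·b = 9, theta = 86.9872 deg


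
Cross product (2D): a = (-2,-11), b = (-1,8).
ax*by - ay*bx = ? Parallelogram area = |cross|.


cross = -2*8 + 11*(-1) = -16 - 11 = -27
Parallelogram area = |-27| = 27

cross = -27, parallelogram area = 27


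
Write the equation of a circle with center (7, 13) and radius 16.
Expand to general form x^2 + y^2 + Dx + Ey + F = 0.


(x-7)^2 + (y-13)^2 = 16^2
D = -2h = -14, E = -2k = -26
F = h^2+k^2-r^2 = 49+169-256 = -38

x^2 + y^2 - 14x - 26y - 38 = 0


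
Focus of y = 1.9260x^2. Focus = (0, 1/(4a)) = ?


a = 1.9260
4a = 7.7040
focus = (0, 1/7.7040) = (0, 0.1298)

Focus = (0, 0.1298)


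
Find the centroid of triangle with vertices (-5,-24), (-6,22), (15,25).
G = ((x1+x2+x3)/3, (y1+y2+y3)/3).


Gx = (-5- 6+15)/3 = 4/3 = 1.3333
Gy = (-24+22+25)/3 = 23/3 = 7.6667

G = (1.3333, 7.6667)


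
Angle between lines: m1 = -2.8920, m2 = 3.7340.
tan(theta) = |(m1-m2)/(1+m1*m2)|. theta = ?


m1-m2 = -6.626
1+m1*m2 = -9.798728
tan(theta) = |-6.626/(-9.798728)| = 0.676210
theta = arctan(|-6.626/(-9.798728)|) = 34.0670 degrees (acute angle)

34.0670 degrees


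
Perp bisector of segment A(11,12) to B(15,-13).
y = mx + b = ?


Midpoint = (13, -0.5)
Slope of AB = dy/dx = -25/4 = -6.2500
Perp slope = -dx/dy = 4/25 = 0.1600
b = My - (perp slope)*Mx = -0.5 + (4*13)/(-25) = -0.5 - 2.0800 = -2.5800

y = 0.1600x - 2.5800


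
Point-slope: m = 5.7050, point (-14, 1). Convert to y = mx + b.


y - 1 = 5.7050(x + 14)
y = 5.7050x + 1 - 5.7050*(-14)
y = 5.7050x + 80.8700

y = 5.7050x + 80.8700


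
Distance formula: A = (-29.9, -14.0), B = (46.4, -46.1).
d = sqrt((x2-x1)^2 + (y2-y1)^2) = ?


dx = 46.4 + 29.9 = 76.3
dy = -46.1 + 14.0 = -32.1
d = sqrt(5821.69 + 1030.41) = sqrt(6852.1) = 82.7774

82.7774


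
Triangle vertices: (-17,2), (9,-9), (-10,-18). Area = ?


-17*(-9+ 18) = -153
9*(-18-2) = -180
-10*(2+ 9) = -110
sum = -443
Area = |-443|/2 = 221.5000

221.5000 sq units


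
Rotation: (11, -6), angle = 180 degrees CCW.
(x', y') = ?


cos(180) = -1, sin(180) = 0
x' = 11*(-1) + 6*0 = -11
y' = 11*0 - 6*(-1) = 6

(-11, 6)


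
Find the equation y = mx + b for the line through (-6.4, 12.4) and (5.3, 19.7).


m = (7.3)/(11.7) = 0.6239
b = y1 - m*x1 = 12.4 - (7.3*(-6.4))/(11.7) = 12.4 + 3.9932 = 16.3932

y = 0.6239x + 16.3932


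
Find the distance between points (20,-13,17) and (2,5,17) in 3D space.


dx=-18, dy=18, dz=0
d = sqrt(324+324+0) = sqrt(648) = 25.4558

25.4558


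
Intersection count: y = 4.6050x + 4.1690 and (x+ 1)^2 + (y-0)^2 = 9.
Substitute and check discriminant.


Substitute y = 4.6050x + 4.1690: (x+ 1)^2 + (4.6050x+4.1690-0)^2 = 9
Expand to Ax^2 + Bx + C = 0, where b-k = 4.169
A = 1+m^2 = 22.206025
B = 2(m(b-k) - h) = 2(4.6050*4.169 + 1) = 40.39649
C = h^2 + (b-k)^2 - r^2 = 1 + 17.380561 - 9 = 9.380561
disc = B^2-4AC = 1631.8764 - 833.2199 = 798.6565
disc > 0

2 intersection points


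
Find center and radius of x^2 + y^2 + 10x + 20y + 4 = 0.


h = -D/2 = -10/2 = -5
k = -E/2 = -20/2 = -10
r^2 = h^2 + k^2 - F = 25 + 100 - 4 = 121
r = 11

Center (-5, -10), radius = 11


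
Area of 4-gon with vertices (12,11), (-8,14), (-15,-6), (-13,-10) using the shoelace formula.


sum(xi*y_{i+1}) = 12*14 - 8*(-6) - 15*(-10) - 13*11 = 223
sum(yi*x_{i+1}) = 11*(-8) + 14*(-15) - 6*(-13) - 10*12 = -340
Area = |223 + 340|/2 = 563/2 = 281.5000

281.5000 sq units


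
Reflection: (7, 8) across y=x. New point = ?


Reflection rule for y=x: (y, x)
(7, 8) -> (8, 7)

(8, 7)


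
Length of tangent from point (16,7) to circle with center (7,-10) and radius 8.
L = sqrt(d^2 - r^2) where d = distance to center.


d = sqrt((16-7)^2 + (7+ 10)^2) = sqrt(81+289) = 19.2354
L = sqrt(370.0000 - 64) = sqrt(306.0000) = 17.4929

17.4929


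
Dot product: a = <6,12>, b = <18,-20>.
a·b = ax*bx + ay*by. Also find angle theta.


a·b = 6*18 + 12*(-20) = 108 - 240 = -132
|a| = sqrt(36+144) = 13.4164
|b| = sqrt(324+400) = 26.9072
cos(theta) = -132/(sqrt(180)*sqrt(724)) = -132/sqrt(130320) = -0.365652
theta = arccos(-132/sqrt(130320)) = 111.4477 degrees

a·b = -132, theta = 111.4477 deg


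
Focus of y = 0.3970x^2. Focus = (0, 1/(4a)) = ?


a = 0.3970
4a = 1.5880
focus = (0, 1/1.5880) = (0, 0.6297)

Focus = (0, 0.6297)


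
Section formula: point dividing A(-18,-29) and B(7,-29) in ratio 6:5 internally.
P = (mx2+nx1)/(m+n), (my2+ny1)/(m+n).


Px = (6*7 + 5*(-18))/11 = -48/11 = -4.3636
Py = (6*(-29) + 5*(-29))/11 = -319/11 = -29.0000

P = (-4.3636, -29.0000)


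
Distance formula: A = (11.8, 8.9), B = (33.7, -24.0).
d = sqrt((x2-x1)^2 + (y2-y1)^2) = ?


dx = 33.7 - 11.8 = 21.9
dy = -24.0 - 8.9 = -32.9
d = sqrt(479.61 + 1082.41) = sqrt(1562.02) = 39.5224

39.5224


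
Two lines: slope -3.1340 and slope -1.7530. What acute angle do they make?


m1-m2 = -1.381
1+m1*m2 = 6.493902
tan(theta) = |-1.381/6.493902| = 0.212661
theta = arctan(|-1.381/6.493902|) = 12.0057 degrees (acute angle)

12.0057 degrees


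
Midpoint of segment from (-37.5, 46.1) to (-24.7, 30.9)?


Mx = (-37.5 - 24.7)/2 = -62.2/2 = -31.1000
My = (46.1 + 30.9)/2 = 77.0/2 = 38.5000

(-31.1000, 38.5000)


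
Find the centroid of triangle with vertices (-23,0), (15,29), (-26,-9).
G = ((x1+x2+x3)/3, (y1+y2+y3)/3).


Gx = (-23+15- 26)/3 = -34/3 = -11.3333
Gy = (0+29- 9)/3 = 20/3 = 6.6667

G = (-11.3333, 6.6667)


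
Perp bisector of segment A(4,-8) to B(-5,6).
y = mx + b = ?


Midpoint = (-0.5, -1)
Slope of AB = dy/dx = 14/(-9) = -1.5556
Perp slope = -dx/dy = 9/14 = 0.6429
b = My - (perp slope)*Mx = -1 + (-9*(-0.5))/14 = -1 + 0.3214 = -0.6786

y = 0.6429x - 0.6786


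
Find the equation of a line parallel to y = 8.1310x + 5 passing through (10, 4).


Parallel lines have equal slopes.
m2 = 8.1310
b2 = 4 - 8.1310*10 = -77.3100

y = 8.1310x - 77.3100


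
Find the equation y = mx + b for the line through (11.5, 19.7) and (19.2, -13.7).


m = (-33.4)/(7.7) = -4.3377
b = y1 - m*x1 = 19.7 - (-33.4*11.5)/(7.7) = 19.7 + 49.8831 = 69.5831

y = -4.3377x + 69.5831


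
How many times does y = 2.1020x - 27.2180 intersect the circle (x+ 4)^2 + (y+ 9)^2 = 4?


Substitute y = 2.1020x - 27.2180: (x+ 4)^2 + (2.1020x- 27.2180+ 9)^2 = 4
Expand to Ax^2 + Bx + C = 0, where b-k = -18.218
A = 1+m^2 = 5.418404
B = 2(m(b-k) - h) = 2(2.1020*(-18.218) + 4) = -68.588472
C = h^2 + (b-k)^2 - r^2 = 16 + 331.895524 - 4 = 343.895524
disc = B^2-4AC = 4704.3785 - 7453.4595 = -2749.0810
disc < 0

0 intersection points


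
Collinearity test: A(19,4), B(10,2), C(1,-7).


19*(2+ 7) + 10*(-7-4) + 1*(4-2)
= 171 - 110 + 2 = 63

No, not collinear (determinant = 63)


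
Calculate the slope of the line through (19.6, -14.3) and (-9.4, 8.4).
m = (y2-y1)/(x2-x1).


dy = 8.4 + 14.3 = 22.7
dx = -9.4 - 19.6 = -29.0
m = 22.7/(-29.0) = -0.7828

m = -0.7828


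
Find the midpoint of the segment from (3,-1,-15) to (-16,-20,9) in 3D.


Mx = (3- 16)/2 = -6.5000
My = (-1- 20)/2 = -10.5000
Mz = (-15+9)/2 = -3.0000

M = (-6.5000, -10.5000, -3.0000)


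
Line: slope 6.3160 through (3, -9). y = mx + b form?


y + 9 = 6.3160(x - 3)
y = 6.3160x - 9 - 6.3160*3
y = 6.3160x - 27.9480

y = 6.3160x - 27.9480


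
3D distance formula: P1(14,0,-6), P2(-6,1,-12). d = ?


dx=-20, dy=1, dz=-6
d = sqrt(400+1+36) = sqrt(437) = 20.9045

20.9045


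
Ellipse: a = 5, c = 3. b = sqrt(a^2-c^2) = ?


b^2 = 5^2 - (3)^2 = 25 - 9 = 16
b = sqrt(16) = 4

b = 4


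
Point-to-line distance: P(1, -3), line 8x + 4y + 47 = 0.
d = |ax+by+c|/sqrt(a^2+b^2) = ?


|8*1 + 4*(-3) + 47| = |43| = 43
sqrt(64 + 16) = sqrt(80) = 8.9443
d = 43/sqrt(80) = 4.8075

4.8075


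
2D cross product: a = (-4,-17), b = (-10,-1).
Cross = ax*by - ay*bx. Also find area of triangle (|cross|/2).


cross = -4*(-1) + 17*(-10) = 4 - 170 = -166
Triangle area = |-166|/2 = 166/2 = 83.0000

cross = -166, triangle area = 83.0000


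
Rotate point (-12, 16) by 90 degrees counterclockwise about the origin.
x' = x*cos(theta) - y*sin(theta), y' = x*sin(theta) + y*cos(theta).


cos(90) = 0, sin(90) = 1
x' = -12*0 - 16*1 = -16
y' = -12*1 + 16*0 = -12

(-16, -12)


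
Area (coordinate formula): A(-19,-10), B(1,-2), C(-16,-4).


-19*(-2+ 4) = -38
1*(-4+ 10) = 6
-16*(-10+ 2) = 128
sum = 96
Area = |96|/2 = 48.0000

48.0000 sq units


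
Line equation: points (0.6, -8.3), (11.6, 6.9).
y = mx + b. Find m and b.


m = (15.2)/(11.0) = 1.3818
b = y1 - m*x1 = -8.3 - (15.2*0.6)/(11.0) = -8.3 - 0.8291 = -9.1291

y = 1.3818x - 9.1291


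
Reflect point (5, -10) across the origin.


Reflection rule for origin: (-x, -y)
(5, -10) -> (-5, 10)

(-5, 10)


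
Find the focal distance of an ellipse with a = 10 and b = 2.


c^2 = 10^2 - 2^2 = 100 - 4 = 96
c = sqrt(96) = 9.7980

c = 9.7980


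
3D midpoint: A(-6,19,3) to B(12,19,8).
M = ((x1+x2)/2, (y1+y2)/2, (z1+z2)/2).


Mx = (-6+12)/2 = 3.0000
My = (19+19)/2 = 19.0000
Mz = (3+8)/2 = 5.5000

M = (3.0000, 19.0000, 5.5000)


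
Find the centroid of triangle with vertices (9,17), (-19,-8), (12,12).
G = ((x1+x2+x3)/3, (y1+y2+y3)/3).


Gx = (9- 19+12)/3 = 2/3 = 0.6667
Gy = (17- 8+12)/3 = 21/3 = 7.0000

G = (0.6667, 7.0000)


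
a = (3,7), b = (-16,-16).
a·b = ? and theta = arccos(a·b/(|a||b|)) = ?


a·b = 3*(-16) + 7*(-16) = -48 - 112 = -160
|a| = sqrt(9+49) = 7.6158
|b| = sqrt(256+256) = 22.6274
cos(theta) = -160/(sqrt(58)*sqrt(512)) = -160/sqrt(29696) = -0.928477
theta = arccos(-160/sqrt(29696)) = 158.1986 degrees

a·b = -160, theta = 158.1986 deg


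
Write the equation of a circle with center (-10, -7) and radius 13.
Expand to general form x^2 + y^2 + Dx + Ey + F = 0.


(x+ 10)^2 + (y+ 7)^2 = 13^2
D = -2h = 20, E = -2k = 14
F = h^2+k^2-r^2 = 100+49-169 = -20

x^2 + y^2 + 20x + 14y - 20 = 0


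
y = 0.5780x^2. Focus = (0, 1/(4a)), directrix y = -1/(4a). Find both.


a = 0.5780
1/(4a) = 0.4325
Focus = (0, 0.4325)
Directrix: y = -0.4325

Focus = (0, 0.4325), Directrix: y = -0.4325


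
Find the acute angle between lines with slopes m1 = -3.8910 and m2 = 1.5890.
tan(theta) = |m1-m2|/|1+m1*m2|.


m1-m2 = -5.48
1+m1*m2 = -5.182799
tan(theta) = |-5.48/(-5.182799)| = 1.057344
theta = arctan(|-5.48/(-5.182799)|) = 46.5966 degrees (acute angle)

46.5966 degrees


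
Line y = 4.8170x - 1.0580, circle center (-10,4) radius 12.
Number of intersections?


Substitute y = 4.8170x - 1.0580: (x+ 10)^2 + (4.8170x- 1.0580-4)^2 = 144
Expand to Ax^2 + Bx + C = 0, where b-k = -5.058
A = 1+m^2 = 24.203489
B = 2(m(b-k) - h) = 2(4.8170*(-5.058) + 10) = -28.728772
C = h^2 + (b-k)^2 - r^2 = 100 + 25.583364 - 144 = -18.416636
disc = B^2-4AC = 825.3423 + 1782.9874 = 2608.3297
disc > 0

2 intersection points


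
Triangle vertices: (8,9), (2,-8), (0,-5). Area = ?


8*(-8+ 5) = -24
2*(-5-9) = -28
0*(9+ 8) = 0
sum = -52
Area = |-52|/2 = 26.0000

26.0000 sq units


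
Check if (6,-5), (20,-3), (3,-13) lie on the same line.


6*(-3+ 13) + 20*(-13+ 5) + 3*(-5+ 3)
= 60 - 160 - 6 = -106

No, not collinear (determinant = -106)


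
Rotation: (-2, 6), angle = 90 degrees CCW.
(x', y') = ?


cos(90) = 0, sin(90) = 1
x' = -2*0 - 6*1 = -6
y' = -2*1 + 6*0 = -2

(-6, -2)


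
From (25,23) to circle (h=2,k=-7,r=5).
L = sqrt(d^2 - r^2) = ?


d = sqrt((25-2)^2 + (23+ 7)^2) = sqrt(529+900) = 37.8021
L = sqrt(1429.0000 - 25) = sqrt(1404.0000) = 37.4700

37.4700


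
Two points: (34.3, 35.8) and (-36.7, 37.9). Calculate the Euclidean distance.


dx = -36.7 - 34.3 = -71.0
dy = 37.9 - 35.8 = 2.1
d = sqrt(5041.0 + 4.41) = sqrt(5045.41) = 71.0310

71.0310


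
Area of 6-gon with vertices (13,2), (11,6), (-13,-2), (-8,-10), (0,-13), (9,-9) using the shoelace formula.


sum(xi*y_{i+1}) = 13*6 + 11*(-2) - 13*(-10) - 8*(-13) + 0*(-9) + 9*2 = 308
sum(yi*x_{i+1}) = 2*11 + 6*(-13) - 2*(-8) - 10*0 - 13*9 - 9*13 = -274
Area = |308 + 274|/2 = 582/2 = 291.0000

291.0000 sq units


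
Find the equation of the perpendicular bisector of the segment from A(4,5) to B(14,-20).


Midpoint = (9, -7.5)
Slope of AB = dy/dx = -25/10 = -2.5000
Perp slope = -dx/dy = 10/25 = 0.4000
b = My - (perp slope)*Mx = -7.5 + (10*9)/(-25) = -7.5 - 3.6000 = -11.1000

y = 0.4000x - 11.1000


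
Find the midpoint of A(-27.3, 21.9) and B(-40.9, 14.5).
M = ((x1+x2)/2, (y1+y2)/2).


Mx = (-27.3 - 40.9)/2 = -68.2/2 = -34.1000
My = (21.9 + 14.5)/2 = 36.4/2 = 18.2000

(-34.1000, 18.2000)


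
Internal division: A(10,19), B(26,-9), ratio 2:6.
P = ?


Px = (2*26 + 6*10)/8 = 112/8 = 14.0000
Py = (2*(-9) + 6*19)/8 = 96/8 = 12.0000

P = (14.0000, 12.0000)


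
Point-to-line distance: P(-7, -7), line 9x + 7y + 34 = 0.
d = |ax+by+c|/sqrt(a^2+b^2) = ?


|9*(-7) + 7*(-7) + 34| = |-78| = 78
sqrt(81 + 49) = sqrt(130) = 11.4018
d = 78/sqrt(130) = 6.8411

6.8411


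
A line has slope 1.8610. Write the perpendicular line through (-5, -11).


Perpendicular slope = -1/m1 = -1/1.8610 = -0.5373
b2 = y0 - m2*x0 = -11 - 5/1.8610 = -11 - 2.6867 = -13.6867

y = -0.5373x - 13.6867


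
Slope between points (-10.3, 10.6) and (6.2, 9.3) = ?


dy = 9.3 - 10.6 = -1.3
dx = 6.2 + 10.3 = 16.5
m = -1.3/16.5 = -0.0788

m = -0.0788


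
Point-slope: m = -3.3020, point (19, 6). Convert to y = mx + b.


y - 6 = -3.3020(x - 19)
y = -3.3020x + 6 + 3.3020*19
y = -3.3020x + 68.7380

y = -3.3020x + 68.7380


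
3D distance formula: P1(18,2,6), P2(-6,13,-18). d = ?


dx=-24, dy=11, dz=-24
d = sqrt(576+121+576) = sqrt(1273) = 35.6791

35.6791


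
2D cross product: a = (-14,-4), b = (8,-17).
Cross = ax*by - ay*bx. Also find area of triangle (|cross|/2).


cross = -14*(-17) + 4*8 = 238 + 32 = 270
Triangle area = |270|/2 = 270/2 = 135.0000

cross = 270, triangle area = 135.0000


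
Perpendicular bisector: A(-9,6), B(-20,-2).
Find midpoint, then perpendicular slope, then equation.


Midpoint = (-14.5, 2)
Slope of AB = dy/dx = -8/(-11) = 0.7273
Perp slope = -dx/dy = -11/8 = -1.3750
b = My - (perp slope)*Mx = 2 + (-11*(-14.5))/(-8) = 2 - 19.9375 = -17.9375

y = -1.3750x - 17.9375


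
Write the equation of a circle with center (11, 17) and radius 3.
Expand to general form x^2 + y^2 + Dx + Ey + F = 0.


(x-11)^2 + (y-17)^2 = 3^2
D = -2h = -22, E = -2k = -34
F = h^2+k^2-r^2 = 121+289-9 = 401

x^2 + y^2 - 22x - 34y + 401 = 0


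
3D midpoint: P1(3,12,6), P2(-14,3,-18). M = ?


Mx = (3- 14)/2 = -5.5000
My = (12+3)/2 = 7.5000
Mz = (6- 18)/2 = -6.0000

M = (-5.5000, 7.5000, -6.0000)


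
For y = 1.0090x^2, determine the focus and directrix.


a = 1.0090
1/(4a) = 0.2478
Focus = (0, 0.2478)
Directrix: y = -0.2478

Focus = (0, 0.2478), Directrix: y = -0.2478


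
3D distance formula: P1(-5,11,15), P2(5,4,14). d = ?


dx=10, dy=-7, dz=-1
d = sqrt(100+49+1) = sqrt(150) = 12.2474

12.2474


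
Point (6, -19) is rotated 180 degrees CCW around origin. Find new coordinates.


cos(180) = -1, sin(180) = 0
x' = 6*(-1) + 19*0 = -6
y' = 6*0 - 19*(-1) = 19

(-6, 19)


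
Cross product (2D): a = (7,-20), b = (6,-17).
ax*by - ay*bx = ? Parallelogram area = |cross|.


cross = 7*(-17) + 20*6 = -119 + 120 = 1
Parallelogram area = |1| = 1

cross = 1, parallelogram area = 1


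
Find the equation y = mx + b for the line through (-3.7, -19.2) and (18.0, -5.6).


m = (13.6)/(21.7) = 0.6267
b = y1 - m*x1 = -19.2 - (13.6*(-3.7))/(21.7) = -19.2 + 2.3189 = -16.8811

y = 0.6267x - 16.8811


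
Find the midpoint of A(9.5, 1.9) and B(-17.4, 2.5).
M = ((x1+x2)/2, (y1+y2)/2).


Mx = (9.5 - 17.4)/2 = -7.9/2 = -3.9500
My = (1.9 + 2.5)/2 = 4.4/2 = 2.2000

(-3.9500, 2.2000)


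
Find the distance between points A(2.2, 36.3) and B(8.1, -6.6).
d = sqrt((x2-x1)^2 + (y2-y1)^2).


dx = 8.1 - 2.2 = 5.9
dy = -6.6 - 36.3 = -42.9
d = sqrt(34.81 + 1840.41) = sqrt(1875.22) = 43.3038

43.3038


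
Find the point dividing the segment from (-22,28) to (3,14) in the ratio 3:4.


Px = (3*3 + 4*(-22))/7 = -79/7 = -11.2857
Py = (3*14 + 4*28)/7 = 154/7 = 22.0000

P = (-11.2857, 22.0000)


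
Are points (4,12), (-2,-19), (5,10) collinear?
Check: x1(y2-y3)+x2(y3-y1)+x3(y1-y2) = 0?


4*(-19-10) - 2*(10-12) + 5*(12+ 19)
= -116 + 4 + 155 = 43

No, not collinear (determinant = 43)


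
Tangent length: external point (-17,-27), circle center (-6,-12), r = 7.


d = sqrt((-17+ 6)^2 + (-27+ 12)^2) = sqrt(121+225) = 18.6011
L = sqrt(346.0000 - 49) = sqrt(297.0000) = 17.2337

17.2337


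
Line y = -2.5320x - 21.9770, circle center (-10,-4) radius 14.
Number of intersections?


Substitute y = -2.5320x - 21.9770: (x+ 10)^2 + (-2.5320x- 21.9770+ 4)^2 = 196
Expand to Ax^2 + Bx + C = 0, where b-k = -17.977
A = 1+m^2 = 7.411024
B = 2(m(b-k) - h) = 2(-2.5320*(-17.977) + 10) = 111.035528
C = h^2 + (b-k)^2 - r^2 = 100 + 323.172529 - 196 = 227.172529
disc = B^2-4AC = 12328.8885 - 6734.3243 = 5594.5642
disc > 0

2 intersection points


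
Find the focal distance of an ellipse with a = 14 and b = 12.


c^2 = 14^2 - 12^2 = 196 - 144 = 52
c = sqrt(52) = 7.2111

c = 7.2111


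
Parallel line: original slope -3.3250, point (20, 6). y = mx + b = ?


Parallel lines have equal slopes.
m2 = -3.3250
b2 = 6 + 3.3250*20 = 72.5000

y = -3.3250x + 72.5000


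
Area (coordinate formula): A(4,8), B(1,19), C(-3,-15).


4*(19+ 15) = 136
1*(-15-8) = -23
-3*(8-19) = 33
sum = 146
Area = |146|/2 = 73.0000

73.0000 sq units


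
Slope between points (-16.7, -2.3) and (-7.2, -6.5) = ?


dy = -6.5 + 2.3 = -4.2
dx = -7.2 + 16.7 = 9.5
m = -4.2/9.5 = -0.4421

m = -0.4421


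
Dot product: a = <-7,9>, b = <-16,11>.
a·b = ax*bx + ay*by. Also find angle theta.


a·b = -7*(-16) + 9*11 = 112 + 99 = 211
|a| = sqrt(49+81) = 11.4018
|b| = sqrt(256+121) = 19.4165
cos(theta) = 211/(sqrt(130)*sqrt(377)) = 211/sqrt(49010) = 0.953104
theta = arccos(211/sqrt(49010)) = 17.6165 degrees

a·b = 211, theta = 17.6165 deg


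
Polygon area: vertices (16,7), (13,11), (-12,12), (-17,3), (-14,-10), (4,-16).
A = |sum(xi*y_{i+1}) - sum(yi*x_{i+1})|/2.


sum(xi*y_{i+1}) = 16*11 + 13*12 - 12*3 - 17*(-10) - 14*(-16) + 4*7 = 718
sum(yi*x_{i+1}) = 7*13 + 11*(-12) + 12*(-17) + 3*(-14) - 10*4 - 16*16 = -583
Area = |718 + 583|/2 = 1301/2 = 650.5000

650.5000 sq units


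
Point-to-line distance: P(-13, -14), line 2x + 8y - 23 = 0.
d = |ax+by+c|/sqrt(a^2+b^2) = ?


|2*(-13) + 8*(-14) - 23| = |-161| = 161
sqrt(4 + 64) = sqrt(68) = 8.2462
d = 161/sqrt(68) = 19.5241

19.5241


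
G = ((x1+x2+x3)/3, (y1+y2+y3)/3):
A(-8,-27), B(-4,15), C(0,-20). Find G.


Gx = (-8- 4+0)/3 = -12/3 = -4.0000
Gy = (-27+15- 20)/3 = -32/3 = -10.6667

G = (-4.0000, -10.6667)


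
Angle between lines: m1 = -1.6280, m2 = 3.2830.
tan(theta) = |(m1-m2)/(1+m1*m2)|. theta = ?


m1-m2 = -4.911
1+m1*m2 = -4.344724
tan(theta) = |-4.911/(-4.344724)| = 1.130336
theta = arctan(|-4.911/(-4.344724)|) = 48.5011 degrees (acute angle)

48.5011 degrees


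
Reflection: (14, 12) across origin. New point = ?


Reflection rule for origin: (-x, -y)
(14, 12) -> (-14, -12)

(-14, -12)


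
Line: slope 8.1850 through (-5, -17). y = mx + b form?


y + 17 = 8.1850(x + 5)
y = 8.1850x - 17 - 8.1850*(-5)
y = 8.1850x + 23.9250

y = 8.1850x + 23.9250


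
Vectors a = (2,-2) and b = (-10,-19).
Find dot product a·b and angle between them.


a·b = 2*(-10) - 2*(-19) = -20 + 38 = 18
|a| = sqrt(4+4) = 2.8284
|b| = sqrt(100+361) = 21.4709
cos(theta) = 18/(sqrt(8)*sqrt(461)) = 18/sqrt(3688) = 0.296399
theta = arccos(18/sqrt(3688)) = 72.7585 degrees

a·b = 18, theta = 72.7585 deg


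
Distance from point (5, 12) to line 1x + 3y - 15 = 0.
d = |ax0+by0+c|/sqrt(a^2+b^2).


|1*5 + 3*12 - 15| = |26| = 26
sqrt(1 + 9) = sqrt(10) = 3.1623
d = 26/sqrt(10) = 8.2219

8.2219


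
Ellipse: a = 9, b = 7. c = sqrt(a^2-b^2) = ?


c^2 = 9^2 - 7^2 = 81 - 49 = 32
c = sqrt(32) = 5.6569

c = 5.6569


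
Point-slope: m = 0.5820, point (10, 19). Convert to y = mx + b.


y - 19 = 0.5820(x - 10)
y = 0.5820x + 19 - 0.5820*10
y = 0.5820x + 13.1800

y = 0.5820x + 13.1800


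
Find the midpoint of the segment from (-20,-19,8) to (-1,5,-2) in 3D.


Mx = (-20- 1)/2 = -10.5000
My = (-19+5)/2 = -7.0000
Mz = (8- 2)/2 = 3.0000

M = (-10.5000, -7.0000, 3.0000)


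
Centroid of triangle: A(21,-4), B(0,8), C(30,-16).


Gx = (21+0+30)/3 = 51/3 = 17.0000
Gy = (-4+8- 16)/3 = -12/3 = -4.0000

G = (17.0000, -4.0000)


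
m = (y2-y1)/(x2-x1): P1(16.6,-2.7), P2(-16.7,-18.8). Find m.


dy = -18.8 + 2.7 = -16.1
dx = -16.7 - 16.6 = -33.3
m = -16.1/(-33.3) = 0.4835

m = 0.4835


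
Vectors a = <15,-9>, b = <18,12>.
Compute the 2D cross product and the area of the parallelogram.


cross = 15*12 + 9*18 = 180 + 162 = 342
Parallelogram area = |342| = 342

cross = 342, parallelogram area = 342


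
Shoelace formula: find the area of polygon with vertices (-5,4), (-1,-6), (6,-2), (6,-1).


sum(xi*y_{i+1}) = -5*(-6) - 1*(-2) + 6*(-1) + 6*4 = 50
sum(yi*x_{i+1}) = 4*(-1) - 6*6 - 2*6 - 1*(-5) = -47
Area = |50 + 47|/2 = 97/2 = 48.5000

48.5000 sq units


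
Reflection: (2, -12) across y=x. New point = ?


Reflection rule for y=x: (y, x)
(2, -12) -> (-12, 2)

(-12, 2)


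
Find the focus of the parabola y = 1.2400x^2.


a = 1.2400
4a = 4.9600
focus = (0, 1/4.9600) = (0, 0.2016)

Focus = (0, 0.2016)


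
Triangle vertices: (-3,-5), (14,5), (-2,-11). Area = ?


-3*(5+ 11) = -48
14*(-11+ 5) = -84
-2*(-5-5) = 20
sum = -112
Area = |-112|/2 = 56.0000

56.0000 sq units


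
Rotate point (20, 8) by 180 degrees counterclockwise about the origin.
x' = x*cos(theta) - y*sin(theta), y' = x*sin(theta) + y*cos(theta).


cos(180) = -1, sin(180) = 0
x' = 20*(-1) - 8*0 = -20
y' = 20*0 + 8*(-1) = -8

(-20, -8)


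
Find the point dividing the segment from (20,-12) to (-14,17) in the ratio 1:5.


Px = (1*(-14) + 5*20)/6 = 86/6 = 14.3333
Py = (1*17 + 5*(-12))/6 = -43/6 = -7.1667

P = (14.3333, -7.1667)


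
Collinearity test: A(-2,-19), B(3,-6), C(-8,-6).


-2*(-6+ 6) + 3*(-6+ 19) - 8*(-19+ 6)
= 0 + 39 + 104 = 143

No, not collinear (determinant = 143)


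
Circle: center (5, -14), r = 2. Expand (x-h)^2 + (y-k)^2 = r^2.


(x-5)^2 + (y+ 14)^2 = 2^2
D = -2h = -10, E = -2k = 28
F = h^2+k^2-r^2 = 25+196-4 = 217

x^2 + y^2 - 10x + 28y + 217 = 0


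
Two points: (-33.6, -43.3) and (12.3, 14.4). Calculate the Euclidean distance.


dx = 12.3 + 33.6 = 45.9
dy = 14.4 + 43.3 = 57.7
d = sqrt(2106.81 + 3329.29) = sqrt(5436.1) = 73.7299

73.7299


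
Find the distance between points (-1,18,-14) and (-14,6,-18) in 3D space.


dx=-13, dy=-12, dz=-4
d = sqrt(169+144+16) = sqrt(329) = 18.1384

18.1384


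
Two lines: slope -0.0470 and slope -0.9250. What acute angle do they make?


m1-m2 = 0.878
1+m1*m2 = 1.043475
tan(theta) = |0.878/1.043475| = 0.841419
theta = arctan(|0.878/1.043475|) = 40.0779 degrees (acute angle)

40.0779 degrees


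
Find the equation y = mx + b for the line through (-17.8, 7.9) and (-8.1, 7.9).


m = (0.0)/(9.7) = 0
b = y1 - m*x1 = 7.9 - (0.0*(-17.8))/(9.7) = 7.9 - 0 = 7.9000

y = 0x + 7.9000


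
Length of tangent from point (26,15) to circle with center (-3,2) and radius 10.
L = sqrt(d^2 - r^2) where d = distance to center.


d = sqrt((26+ 3)^2 + (15-2)^2) = sqrt(841+169) = 31.7805
L = sqrt(1010.0000 - 100) = sqrt(910.0000) = 30.1662

30.1662


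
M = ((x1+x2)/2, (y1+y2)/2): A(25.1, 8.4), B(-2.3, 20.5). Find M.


Mx = (25.1 - 2.3)/2 = 22.8/2 = 11.4000
My = (8.4 + 20.5)/2 = 28.9/2 = 14.4500

(11.4000, 14.4500)


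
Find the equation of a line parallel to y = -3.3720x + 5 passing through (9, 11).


Parallel lines have equal slopes.
m2 = -3.3720
b2 = 11 + 3.3720*9 = 41.3480

y = -3.3720x + 41.3480


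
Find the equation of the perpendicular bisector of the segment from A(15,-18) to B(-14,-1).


Midpoint = (0.5, -9.5)
Slope of AB = dy/dx = 17/(-29) = -0.5862
Perp slope = -dx/dy = 29/17 = 1.7059
b = My - (perp slope)*Mx = -9.5 + (-29*0.5)/17 = -9.5 - 0.8529 = -10.3529

y = 1.7059x - 10.3529


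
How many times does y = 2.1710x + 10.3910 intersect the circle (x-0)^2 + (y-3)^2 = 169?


Substitute y = 2.1710x + 10.3910: (x-0)^2 + (2.1710x+10.3910-3)^2 = 169
Expand to Ax^2 + Bx + C = 0, where b-k = 7.391
A = 1+m^2 = 5.713241
B = 2(m(b-k) - h) = 2(2.1710*7.391 - 0) = 32.091722
C = h^2 + (b-k)^2 - r^2 = 0 + 54.626881 - 169 = -114.373119
disc = B^2-4AC = 1029.8786 + 2613.7648 = 3643.6434
disc > 0

2 intersection points


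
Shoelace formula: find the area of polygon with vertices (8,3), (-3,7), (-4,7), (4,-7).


sum(xi*y_{i+1}) = 8*7 - 3*7 - 4*(-7) + 4*3 = 75
sum(yi*x_{i+1}) = 3*(-3) + 7*(-4) + 7*4 - 7*8 = -65
Area = |75 + 65|/2 = 140/2 = 70.0000

70.0000 sq units


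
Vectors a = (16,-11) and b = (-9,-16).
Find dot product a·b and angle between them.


a·b = 16*(-9) - 11*(-16) = -144 + 176 = 32
|a| = sqrt(256+121) = 19.4165
|b| = sqrt(81+256) = 18.3576
cos(theta) = 32/(sqrt(377)*sqrt(337)) = 32/sqrt(127049) = 0.089777
theta = arccos(32/sqrt(127049)) = 84.8492 degrees

a·b = 32, theta = 84.8492 deg


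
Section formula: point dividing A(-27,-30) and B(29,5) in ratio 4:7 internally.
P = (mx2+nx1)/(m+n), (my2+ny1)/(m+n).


Px = (4*29 + 7*(-27))/11 = -73/11 = -6.6364
Py = (4*5 + 7*(-30))/11 = -190/11 = -17.2727

P = (-6.6364, -17.2727)


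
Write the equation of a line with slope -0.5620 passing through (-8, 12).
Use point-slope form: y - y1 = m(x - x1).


y - 12 = -0.5620(x + 8)
y = -0.5620x + 12 + 0.5620*(-8)
y = -0.5620x + 7.5040

y = -0.5620x + 7.5040


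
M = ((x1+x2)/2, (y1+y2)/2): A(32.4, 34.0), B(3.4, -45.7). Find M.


Mx = (32.4 + 3.4)/2 = 35.8/2 = 17.9000
My = (34.0 - 45.7)/2 = -11.7/2 = -5.8500

(17.9000, -5.8500)


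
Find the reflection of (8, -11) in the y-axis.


Reflection rule for y-axis: (-x, y)
(8, -11) -> (-8, -11)

(-8, -11)


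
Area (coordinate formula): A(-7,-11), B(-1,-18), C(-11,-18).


-7*(-18+ 18) = 0
-1*(-18+ 11) = 7
-11*(-11+ 18) = -77
sum = -70
Area = |-70|/2 = 35.0000

35.0000 sq units


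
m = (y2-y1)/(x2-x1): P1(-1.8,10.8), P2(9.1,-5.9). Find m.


dy = -5.9 - 10.8 = -16.7
dx = 9.1 + 1.8 = 10.9
m = -16.7/10.9 = -1.5321

m = -1.5321


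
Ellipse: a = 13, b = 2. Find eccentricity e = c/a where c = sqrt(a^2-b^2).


c = sqrt(169-4) = sqrt(165) = 12.8452
e = c/a = sqrt(165)/13 = 0.9881

e = 0.9881


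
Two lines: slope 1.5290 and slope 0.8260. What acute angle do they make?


m1-m2 = 0.703
1+m1*m2 = 2.262954
tan(theta) = |0.703/2.262954| = 0.310656
theta = arctan(|0.703/2.262954|) = 17.2577 degrees (acute angle)

17.2577 degrees


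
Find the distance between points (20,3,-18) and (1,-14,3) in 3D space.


dx=-19, dy=-17, dz=21
d = sqrt(361+289+441) = sqrt(1091) = 33.0303

33.0303


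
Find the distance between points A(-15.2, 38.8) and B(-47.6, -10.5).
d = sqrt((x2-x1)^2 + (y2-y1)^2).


dx = -47.6 + 15.2 = -32.4
dy = -10.5 - 38.8 = -49.3
d = sqrt(1049.76 + 2430.49) = sqrt(3480.25) = 58.9936

58.9936


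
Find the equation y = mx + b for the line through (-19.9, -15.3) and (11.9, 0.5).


m = (15.8)/(31.8) = 0.4969
b = y1 - m*x1 = -15.3 - (15.8*(-19.9))/(31.8) = -15.3 + 9.8874 = -5.4126

y = 0.4969x - 5.4126


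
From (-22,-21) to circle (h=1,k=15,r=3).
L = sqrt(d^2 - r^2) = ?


d = sqrt((-22-1)^2 + (-21-15)^2) = sqrt(529+1296) = 42.7200
L = sqrt(1825.0000 - 9) = sqrt(1816.0000) = 42.6146

42.6146


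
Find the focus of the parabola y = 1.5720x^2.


a = 1.5720
4a = 6.2880
focus = (0, 1/6.2880) = (0, 0.1590)

Focus = (0, 0.1590)


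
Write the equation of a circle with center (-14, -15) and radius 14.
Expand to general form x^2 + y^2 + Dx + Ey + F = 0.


(x+ 14)^2 + (y+ 15)^2 = 14^2
D = -2h = 28, E = -2k = 30
F = h^2+k^2-r^2 = 196+225-196 = 225

x^2 + y^2 + 28x + 30y + 225 = 0


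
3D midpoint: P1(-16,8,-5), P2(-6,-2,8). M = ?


Mx = (-16- 6)/2 = -11.0000
My = (8- 2)/2 = 3.0000
Mz = (-5+8)/2 = 1.5000

M = (-11.0000, 3.0000, 1.5000)


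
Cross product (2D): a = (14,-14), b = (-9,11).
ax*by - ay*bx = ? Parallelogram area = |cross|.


cross = 14*11 + 14*(-9) = 154 - 126 = 28
Parallelogram area = |28| = 28

cross = 28, parallelogram area = 28


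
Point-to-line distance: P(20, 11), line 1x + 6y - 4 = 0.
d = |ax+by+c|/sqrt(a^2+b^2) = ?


|1*20 + 6*11 - 4| = |82| = 82
sqrt(1 + 36) = sqrt(37) = 6.0828
d = 82/sqrt(37) = 13.4807

13.4807


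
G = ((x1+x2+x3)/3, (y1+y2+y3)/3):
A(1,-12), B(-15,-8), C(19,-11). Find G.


Gx = (1- 15+19)/3 = 5/3 = 1.6667
Gy = (-12- 8- 11)/3 = -31/3 = -10.3333

G = (1.6667, -10.3333)


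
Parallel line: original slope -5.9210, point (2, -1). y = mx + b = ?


Parallel lines have equal slopes.
m2 = -5.9210
b2 = -1 + 5.9210*2 = 10.8420

y = -5.9210x + 10.8420
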